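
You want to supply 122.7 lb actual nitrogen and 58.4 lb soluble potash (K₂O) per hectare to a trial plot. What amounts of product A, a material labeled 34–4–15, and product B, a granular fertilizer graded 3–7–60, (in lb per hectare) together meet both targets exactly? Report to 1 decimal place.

Per-hectare balance (a = product A, b = product B):
N: 0.34·a + 0.03·b = 122.7
K₂O: 0.15·a + 0.6·b = 58.4
Eliminate b: (row1) − 0.03/0.6·(row2) → 0.3325·a = 119.78, so a = 360.241.
Then b = (58.4 − 0.15·360.241) / 0.6 = 7.27318.

360.2 lb product A, 7.3 lb product B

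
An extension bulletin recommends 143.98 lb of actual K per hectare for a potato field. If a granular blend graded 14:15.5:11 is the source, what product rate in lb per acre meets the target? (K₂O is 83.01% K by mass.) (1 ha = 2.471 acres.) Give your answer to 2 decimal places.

As K₂O: 143.98 / 0.8301 = 173.449 lb per hectare.
Product per hectare = 173.449 / 11% = 1576.81 lb.
Convert to per acre: 1576.81 × 0.404694 = 638.126 lb.

638.13 lb of product per acre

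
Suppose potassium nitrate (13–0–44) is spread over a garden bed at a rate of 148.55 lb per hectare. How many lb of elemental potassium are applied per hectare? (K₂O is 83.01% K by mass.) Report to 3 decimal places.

54.257 lb K per hectare

K₂O per hectare = 148.55 × 44% = 65.362 lb.
Elemental K = 65.362 × 0.8301 = 54.256996 lb per hectare.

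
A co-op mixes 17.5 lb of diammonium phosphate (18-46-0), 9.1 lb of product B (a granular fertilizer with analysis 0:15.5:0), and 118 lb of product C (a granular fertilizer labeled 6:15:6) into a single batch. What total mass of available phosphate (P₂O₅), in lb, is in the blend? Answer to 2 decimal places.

P₂O₅ mass = 46%×17.5 + 15.5%×9.1 + 15%×118 = 27.1605 lb.

27.16 lb P₂O₅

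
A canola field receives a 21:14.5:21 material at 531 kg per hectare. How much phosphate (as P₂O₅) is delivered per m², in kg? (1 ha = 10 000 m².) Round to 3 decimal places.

P₂O₅ per hectare = 531 × 14.5% = 76.995 kg.
Convert to per m²: 76.995 × 0.0001 = 0.0076995 kg.

0.008 kg P₂O₅ per sq m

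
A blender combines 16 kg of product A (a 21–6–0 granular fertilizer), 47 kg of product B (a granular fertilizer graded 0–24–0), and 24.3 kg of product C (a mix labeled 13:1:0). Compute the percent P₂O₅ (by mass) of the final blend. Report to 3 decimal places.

Total mass = 16 + 47 + 24.3 = 87.3 kg.
P₂O₅ mass = 6%×16 + 24%×47 + 1%×24.3 = 12.483 kg.
% P₂O₅ = 12.483 / 87.3 = 14.29897%.

14.299% P₂O₅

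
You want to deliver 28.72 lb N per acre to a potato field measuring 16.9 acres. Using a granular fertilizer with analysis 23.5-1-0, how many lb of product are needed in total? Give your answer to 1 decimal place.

2065.4 lb

Product per acre = 28.72 / 23.5% = 122.213 lb.
Total product = 122.213 × 16.9 = 2065.396 lb.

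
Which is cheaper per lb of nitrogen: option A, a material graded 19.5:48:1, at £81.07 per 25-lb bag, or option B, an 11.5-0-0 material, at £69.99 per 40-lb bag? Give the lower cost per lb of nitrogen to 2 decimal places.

£15.22 per lb N (option B)

option A: N per bag = 25 × 19.5% = 4.875 lb; cost = 81.07 / 4.875 = £16.6297/lb N.
option B: N per bag = 40 × 11.5% = 4.6 lb; cost = 69.99 / 4.6 = £15.2152/lb N.
option B is cheaper.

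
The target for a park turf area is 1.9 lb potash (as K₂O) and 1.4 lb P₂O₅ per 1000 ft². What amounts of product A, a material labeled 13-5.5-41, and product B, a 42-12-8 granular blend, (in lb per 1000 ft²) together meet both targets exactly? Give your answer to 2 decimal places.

2.59 lb product A, 10.48 lb product B

Per-1000 ft² balance (a = product A, b = product B):
K₂O: 0.41·a + 0.08·b = 1.9
P₂O₅: 0.055·a + 0.12·b = 1.4
Eliminate a: (row1) − 0.41/0.055·(row2) → -0.814545·b = -8.53636, so b = 10.4799.
Back-substitute: a = (1.9 − 0.08·10.4799) / 0.41 = 2.58929.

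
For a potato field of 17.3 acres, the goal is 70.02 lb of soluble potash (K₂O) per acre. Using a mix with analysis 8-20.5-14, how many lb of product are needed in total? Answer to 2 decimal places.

Product per acre = 70.02 / 14% = 500.143 lb.
Total product = 500.143 × 17.3 = 8652.471 lb.

8652.47 lb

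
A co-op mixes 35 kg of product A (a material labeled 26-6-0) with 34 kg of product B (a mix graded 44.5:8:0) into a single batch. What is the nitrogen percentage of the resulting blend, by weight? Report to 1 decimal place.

Total mass = 35 + 34 = 69 kg.
N mass = 26%×35 + 44.5%×34 = 24.23 kg.
% N = 24.23 / 69 = 35.1159%.

35.1% N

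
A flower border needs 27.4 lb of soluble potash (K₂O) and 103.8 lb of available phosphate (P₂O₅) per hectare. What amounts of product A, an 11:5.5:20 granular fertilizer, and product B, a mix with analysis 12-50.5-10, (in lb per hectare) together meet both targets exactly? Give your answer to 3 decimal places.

Let a = lb of product A, b = lb of product B (per hectare).
K₂O: 0.2·a + 0.1·b = 27.4
P₂O₅: 0.055·a + 0.505·b = 103.8
Eliminate b: (row1) − 0.1/0.505·(row2) → 0.189109·a = 6.84554, so a = 36.19895.
Then b = (103.8 − 0.055·36.19895) / 0.505 = 201.6021.

36.199 lb product A, 201.602 lb product B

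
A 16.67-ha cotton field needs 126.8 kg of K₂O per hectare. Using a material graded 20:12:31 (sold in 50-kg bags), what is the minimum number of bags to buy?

137 bags

Product per hectare = 126.8 / 31% = 409.032 kg.
Total product = 409.032 × 16.67 = 6818.57 kg.
Bags = ⌈6818.57 / 50⌉ = 137.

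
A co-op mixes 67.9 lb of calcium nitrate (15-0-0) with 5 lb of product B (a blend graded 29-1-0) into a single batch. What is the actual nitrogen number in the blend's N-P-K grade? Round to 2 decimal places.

Total mass = 67.9 + 5 = 72.9 lb.
N mass = 15%×67.9 + 29%×5 = 11.635 lb.
% N = 11.635 / 72.9 = 15.9602%.

15.96% N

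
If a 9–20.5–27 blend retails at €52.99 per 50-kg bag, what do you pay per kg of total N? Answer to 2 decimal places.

N in bag = 50 × 9% = 4.5 kg.
Cost per kg N = €52.99 / 4.5 = €11.7756.

€11.78 per kg N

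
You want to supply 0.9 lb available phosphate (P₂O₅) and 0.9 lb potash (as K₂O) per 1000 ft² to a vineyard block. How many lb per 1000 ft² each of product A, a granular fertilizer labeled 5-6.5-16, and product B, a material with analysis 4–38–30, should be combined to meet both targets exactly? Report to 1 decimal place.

1.7 lb product A, 2.1 lb product B

With a, b = lb per 1000 ft² of product A and product B:
P₂O₅: 0.065·a + 0.38·b = 0.9
K₂O: 0.16·a + 0.3·b = 0.9
Eliminate b: (row1) − 0.38/0.3·(row2) → -0.137667·a = -0.24, so a = 1.74334.
Then b = (0.9 − 0.16·1.74334) / 0.3 = 2.07022.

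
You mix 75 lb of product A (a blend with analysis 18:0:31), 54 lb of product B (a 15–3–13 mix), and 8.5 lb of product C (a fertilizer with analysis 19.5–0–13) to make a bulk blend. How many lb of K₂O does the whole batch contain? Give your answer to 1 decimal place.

K₂O mass = 31%×75 + 13%×54 + 13%×8.5 = 31.375 lb.

31.4 lb K₂O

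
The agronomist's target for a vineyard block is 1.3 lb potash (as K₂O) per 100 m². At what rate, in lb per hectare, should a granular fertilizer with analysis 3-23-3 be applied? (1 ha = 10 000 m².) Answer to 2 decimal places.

Product per 100 m² = 1.3 / 3% = 43.3333 lb.
Convert to per hectare: 43.3333 × 100 = 4333.333 lb.

4333.33 lb of product per hectare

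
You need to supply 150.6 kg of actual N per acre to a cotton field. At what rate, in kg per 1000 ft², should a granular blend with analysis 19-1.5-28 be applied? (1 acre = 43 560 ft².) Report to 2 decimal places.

Product per acre = 150.6 / 19% = 792.632 kg.
Convert to per 1000 ft²: 792.632 × 0.0229568 = 18.1963 kg.

18.20 kg of product per thousand sq ft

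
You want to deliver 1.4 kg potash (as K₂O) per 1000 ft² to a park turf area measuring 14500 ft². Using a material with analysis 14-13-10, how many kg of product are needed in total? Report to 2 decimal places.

203.00 kg

Product per 1000 ft² = 1.4 / 10% = 14 kg.
Total product = 14 × 14500 / 1000 = 203 kg.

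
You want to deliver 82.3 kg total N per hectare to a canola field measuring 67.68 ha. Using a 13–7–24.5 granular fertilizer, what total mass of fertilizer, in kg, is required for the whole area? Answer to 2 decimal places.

42846.65 kg

Product per hectare = 82.3 / 13% = 633.077 kg.
Total product = 633.077 × 67.68 = 42846.646 kg.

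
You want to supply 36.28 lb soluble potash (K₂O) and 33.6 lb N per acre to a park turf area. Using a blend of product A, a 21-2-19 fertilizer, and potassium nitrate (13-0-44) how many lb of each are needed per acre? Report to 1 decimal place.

148.7 lb product A, 18.2 lb potassium nitrate

With a, b = lb per acre of product A and potassium nitrate:
K₂O: 0.19·a + 0.44·b = 36.28
N: 0.21·a + 0.13·b = 33.6
Eliminate b: (row1) − 0.44/0.13·(row2) → -0.520769·a = -77.4431, so a = 148.709.
Then b = (33.6 − 0.21·148.709) / 0.13 = 18.2393.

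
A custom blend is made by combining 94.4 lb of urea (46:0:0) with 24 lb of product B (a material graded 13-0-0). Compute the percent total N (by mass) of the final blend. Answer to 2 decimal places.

39.31% N

Total mass = 94.4 + 24 = 118.4 lb.
N mass = 46%×94.4 + 13%×24 = 46.544 lb.
% N = 46.544 / 118.4 = 39.3108%.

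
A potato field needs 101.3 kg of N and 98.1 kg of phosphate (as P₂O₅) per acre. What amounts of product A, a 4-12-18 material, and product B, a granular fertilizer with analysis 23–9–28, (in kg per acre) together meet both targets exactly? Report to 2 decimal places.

With a, b = kg per acre of product A and product B:
N: 0.04·a + 0.23·b = 101.3
P₂O₅: 0.12·a + 0.09·b = 98.1
Eliminate a: (row1) − 0.04/0.12·(row2) → 0.2·b = 68.6, so b = 343.
Back-substitute: a = (101.3 − 0.23·343) / 0.04 = 560.25.

560.25 kg product A, 343.00 kg product B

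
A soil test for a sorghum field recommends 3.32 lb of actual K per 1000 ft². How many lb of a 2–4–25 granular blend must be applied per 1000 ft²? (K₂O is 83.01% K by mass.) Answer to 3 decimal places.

As K₂O: 3.32 / 0.8301 = 3.99952 lb per 1000 ft².
Product per 1000 ft² = 3.99952 / 25% = 15.9981 lb.

15.998 lb of product per thousand sq ft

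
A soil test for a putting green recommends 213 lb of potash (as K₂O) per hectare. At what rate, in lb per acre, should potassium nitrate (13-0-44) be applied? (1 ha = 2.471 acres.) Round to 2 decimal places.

Product per hectare = 213 / 44% = 484.091 lb.
Convert to per acre: 484.091 × 0.404694 = 195.909 lb.

195.91 lb of product per acre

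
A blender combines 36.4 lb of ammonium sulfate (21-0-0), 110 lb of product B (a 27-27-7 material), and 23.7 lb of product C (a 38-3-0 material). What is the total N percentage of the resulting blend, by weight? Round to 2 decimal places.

Total mass = 36.4 + 110 + 23.7 = 170.1 lb.
N mass = 21%×36.4 + 27%×110 + 38%×23.7 = 46.35 lb.
% N = 46.35 / 170.1 = 27.2487%.

27.25% N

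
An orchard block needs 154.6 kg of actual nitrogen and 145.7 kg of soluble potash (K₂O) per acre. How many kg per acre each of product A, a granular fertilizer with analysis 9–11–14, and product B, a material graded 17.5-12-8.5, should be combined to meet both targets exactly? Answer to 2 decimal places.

733.32 kg product A, 506.29 kg product B

With a, b = kg per acre of product A and product B:
N: 0.09·a + 0.175·b = 154.6
K₂O: 0.14·a + 0.085·b = 145.7
Eliminate a: (row1) − 0.09/0.14·(row2) → 0.120357·b = 60.9357, so b = 506.291.
Back-substitute: a = (154.6 − 0.175·506.291) / 0.09 = 733.323.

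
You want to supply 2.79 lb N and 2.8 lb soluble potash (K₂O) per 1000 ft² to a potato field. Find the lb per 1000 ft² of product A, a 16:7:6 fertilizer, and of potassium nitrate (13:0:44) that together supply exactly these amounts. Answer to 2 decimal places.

13.80 lb product A, 4.48 lb potassium nitrate

Per-1000 ft² balance (a = product A, b = potassium nitrate):
N: 0.16·a + 0.13·b = 2.79
K₂O: 0.06·a + 0.44·b = 2.8
Eliminate a: (row1) − 0.16/0.06·(row2) → -1.04333·b = -4.67667, so b = 4.48243.
Back-substitute: a = (2.79 − 0.13·4.48243) / 0.16 = 13.7955.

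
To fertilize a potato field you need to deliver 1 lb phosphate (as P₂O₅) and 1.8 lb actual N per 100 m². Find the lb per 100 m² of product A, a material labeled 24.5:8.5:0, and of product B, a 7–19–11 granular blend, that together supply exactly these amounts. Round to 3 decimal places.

6.700 lb product A, 2.266 lb product B

Let a = lb of product A, b = lb of product B (per 100 m²).
P₂O₅: 0.085·a + 0.19·b = 1
N: 0.245·a + 0.07·b = 1.8
Eliminate a: (row1) − 0.085/0.245·(row2) → 0.165714·b = 0.37551, so b = 2.26601.
Back-substitute: a = (1 − 0.19·2.26601) / 0.085 = 6.69951.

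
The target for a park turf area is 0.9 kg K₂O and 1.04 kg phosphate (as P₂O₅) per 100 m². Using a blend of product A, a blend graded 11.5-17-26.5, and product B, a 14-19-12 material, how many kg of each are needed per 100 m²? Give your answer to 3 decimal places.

With a, b = kg per 100 m² of product A and product B:
K₂O: 0.265·a + 0.12·b = 0.9
P₂O₅: 0.17·a + 0.19·b = 1.04
Solving simultaneously: a = 1.54257, b = 4.09349.

1.543 kg product A, 4.093 kg product B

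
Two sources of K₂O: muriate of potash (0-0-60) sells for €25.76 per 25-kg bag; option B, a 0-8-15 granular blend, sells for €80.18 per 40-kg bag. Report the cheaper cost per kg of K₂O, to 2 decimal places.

muriate of potash: K₂O per bag = 25 × 60% = 15 kg; cost = 25.76 / 15 = €1.7173/kg K₂O.
option B: K₂O per bag = 40 × 15% = 6 kg; cost = 80.18 / 6 = €13.3633/kg K₂O.
muriate of potash is cheaper.

€1.72 per kg K₂O (muriate of potash)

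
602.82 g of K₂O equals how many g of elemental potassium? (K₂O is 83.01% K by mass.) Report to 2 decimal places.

500.40 g K

K = 602.82 × 0.8301 = 500.401 g.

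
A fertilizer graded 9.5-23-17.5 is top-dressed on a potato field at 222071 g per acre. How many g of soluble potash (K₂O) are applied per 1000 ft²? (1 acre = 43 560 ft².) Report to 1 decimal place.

892.2 g K₂O per thousand sq ft

K₂O per acre = 222071 × 17.5% = 38862.4 g.
Convert to per 1000 ft²: 38862.4 × 0.0229568 = 892.159 g.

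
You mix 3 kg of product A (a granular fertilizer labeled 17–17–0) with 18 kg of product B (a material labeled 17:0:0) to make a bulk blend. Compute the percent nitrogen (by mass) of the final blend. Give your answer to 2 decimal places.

Total mass = 3 + 18 = 21 kg.
N mass = 17%×3 + 17%×18 = 3.57 kg.
% N = 3.57 / 21 = 17%.

17.00% N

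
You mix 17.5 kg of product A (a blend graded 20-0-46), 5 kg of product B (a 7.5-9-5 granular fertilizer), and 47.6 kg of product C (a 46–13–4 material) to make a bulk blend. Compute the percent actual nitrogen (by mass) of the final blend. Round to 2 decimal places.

Total mass = 17.5 + 5 + 47.6 = 70.1 kg.
N mass = 20%×17.5 + 7.5%×5 + 46%×47.6 = 25.771 kg.
% N = 25.771 / 70.1 = 36.7632%.

36.76% N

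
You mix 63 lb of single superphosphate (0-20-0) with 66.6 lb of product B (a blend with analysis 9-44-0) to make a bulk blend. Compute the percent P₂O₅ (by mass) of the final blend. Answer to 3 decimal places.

32.333% P₂O₅

Total mass = 63 + 66.6 = 129.6 lb.
P₂O₅ mass = 20%×63 + 44%×66.6 = 41.904 lb.
% P₂O₅ = 41.904 / 129.6 = 32.3333%.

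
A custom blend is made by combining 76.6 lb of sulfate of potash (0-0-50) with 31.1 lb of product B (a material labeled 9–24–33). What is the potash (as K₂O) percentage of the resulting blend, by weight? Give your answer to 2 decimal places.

Total mass = 76.6 + 31.1 = 107.7 lb.
K₂O mass = 50%×76.6 + 33%×31.1 = 48.563 lb.
% K₂O = 48.563 / 107.7 = 45.091%.

45.09% K₂O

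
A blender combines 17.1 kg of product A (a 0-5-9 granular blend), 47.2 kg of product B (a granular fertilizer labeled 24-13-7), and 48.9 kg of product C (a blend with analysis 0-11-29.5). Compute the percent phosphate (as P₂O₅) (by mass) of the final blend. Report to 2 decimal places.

10.93% P₂O₅

Total mass = 17.1 + 47.2 + 48.9 = 113.2 kg.
P₂O₅ mass = 5%×17.1 + 13%×47.2 + 11%×48.9 = 12.37 kg.
% P₂O₅ = 12.37 / 113.2 = 10.9276%.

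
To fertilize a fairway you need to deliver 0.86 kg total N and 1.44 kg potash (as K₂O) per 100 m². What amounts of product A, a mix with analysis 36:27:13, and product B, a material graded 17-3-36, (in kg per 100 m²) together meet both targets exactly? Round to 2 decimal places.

0.60 kg product A, 3.78 kg product B

Per-100 m² balance (a = product A, b = product B):
N: 0.36·a + 0.17·b = 0.86
K₂O: 0.13·a + 0.36·b = 1.44
Eliminate b: (row1) − 0.17/0.36·(row2) → 0.298611·a = 0.18, so a = 0.602791.
Then b = (1.44 − 0.13·0.602791) / 0.36 = 3.78233.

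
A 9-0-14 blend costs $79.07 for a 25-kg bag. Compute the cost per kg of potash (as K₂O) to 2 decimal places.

K₂O in bag = 25 × 14% = 3.5 kg.
Cost per kg K₂O = $79.07 / 3.5 = $22.5914.

$22.59 per kg K₂O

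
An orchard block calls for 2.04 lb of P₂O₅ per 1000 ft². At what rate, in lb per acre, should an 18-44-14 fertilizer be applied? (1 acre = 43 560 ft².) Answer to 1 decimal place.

Product per 1000 ft² = 2.04 / 44% = 4.63636 lb.
Convert to per acre: 4.63636 × 43.56 = 201.96 lb.

202.0 lb of product per acre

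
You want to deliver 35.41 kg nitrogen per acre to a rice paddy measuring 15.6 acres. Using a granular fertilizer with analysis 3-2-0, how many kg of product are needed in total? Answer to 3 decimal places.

Product per acre = 35.41 / 3% = 1180.33 kg.
Total product = 1180.33 × 15.6 = 18413.2 kg.

18413.200 kg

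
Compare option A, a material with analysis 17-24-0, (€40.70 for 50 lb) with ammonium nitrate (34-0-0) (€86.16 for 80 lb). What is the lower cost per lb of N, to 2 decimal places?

€3.17 per lb N (ammonium nitrate)

option A: N per bag = 50 × 17% = 8.5 lb; cost = 40.70 / 8.5 = €4.7882/lb N.
ammonium nitrate: N per bag = 80 × 34% = 27.2 lb; cost = 86.16 / 27.2 = €3.1676/lb N.
ammonium nitrate is cheaper.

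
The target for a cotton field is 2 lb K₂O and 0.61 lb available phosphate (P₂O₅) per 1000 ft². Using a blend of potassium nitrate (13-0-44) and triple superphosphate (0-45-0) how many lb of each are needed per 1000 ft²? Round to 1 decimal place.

4.5 lb potassium nitrate, 1.4 lb triple superphosphate

Let a = lb of potassium nitrate, b = lb of triple superphosphate (per 1000 ft²).
K₂O: 0.44·a + 0·b = 2
P₂O₅: 0·a + 0.45·b = 0.61
Solving simultaneously: a = 4.54545, b = 1.35556.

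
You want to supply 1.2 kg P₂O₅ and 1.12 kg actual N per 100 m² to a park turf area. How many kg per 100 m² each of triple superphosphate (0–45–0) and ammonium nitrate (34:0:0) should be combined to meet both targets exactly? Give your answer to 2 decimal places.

2.67 kg triple superphosphate, 3.29 kg ammonium nitrate

Per-100 m² balance (a = triple superphosphate, b = ammonium nitrate):
P₂O₅: 0.45·a + 0·b = 1.2
N: 0·a + 0.34·b = 1.12
Solving simultaneously: a = 2.66667, b = 3.29412.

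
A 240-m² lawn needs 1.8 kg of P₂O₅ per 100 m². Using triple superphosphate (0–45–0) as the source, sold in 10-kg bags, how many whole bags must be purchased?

1 bags

Product per 100 m² = 1.8 / 45% = 4 kg.
Total product = 4 × 240 / 100 = 9.6 kg.
Bags = ⌈9.6 / 10⌉ = 1.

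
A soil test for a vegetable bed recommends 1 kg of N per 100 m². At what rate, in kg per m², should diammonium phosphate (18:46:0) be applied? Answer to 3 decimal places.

0.056 kg of product per sq m

Product per 100 m² = 1 / 18% = 5.55556 kg.
Convert to per m²: 5.55556 × 0.01 = 0.0555556 kg.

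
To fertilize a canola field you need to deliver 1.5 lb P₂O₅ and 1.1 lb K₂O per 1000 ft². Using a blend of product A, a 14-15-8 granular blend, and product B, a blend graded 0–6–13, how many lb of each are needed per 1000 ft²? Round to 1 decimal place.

Per-1000 ft² balance (a = product A, b = product B):
P₂O₅: 0.15·a + 0.06·b = 1.5
K₂O: 0.08·a + 0.13·b = 1.1
Solving simultaneously: a = 8.77551, b = 3.06122.

8.8 lb product A, 3.1 lb product B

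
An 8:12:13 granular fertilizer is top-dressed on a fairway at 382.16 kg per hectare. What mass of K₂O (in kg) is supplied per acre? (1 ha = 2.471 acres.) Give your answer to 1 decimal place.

20.1 kg K₂O per acre

K₂O per hectare = 382.16 × 13% = 49.6808 kg.
Convert to per acre: 49.6808 × 0.404694 = 20.1055 kg.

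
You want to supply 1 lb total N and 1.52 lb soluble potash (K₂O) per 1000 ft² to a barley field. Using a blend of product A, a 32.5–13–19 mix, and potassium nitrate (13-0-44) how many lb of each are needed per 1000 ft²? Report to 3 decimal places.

2.049 lb product A, 2.570 lb potassium nitrate

Let a = lb of product A, b = lb of potassium nitrate (per 1000 ft²).
N: 0.325·a + 0.13·b = 1
K₂O: 0.19·a + 0.44·b = 1.52
Eliminate b: (row1) − 0.13/0.44·(row2) → 0.268864·a = 0.550909, so a = 2.04903.
Then b = (1.52 − 0.19·2.04903) / 0.44 = 2.56974.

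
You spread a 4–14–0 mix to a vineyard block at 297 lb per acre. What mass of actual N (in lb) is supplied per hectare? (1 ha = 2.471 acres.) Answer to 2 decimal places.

nitrogen per acre = 297 × 4% = 11.88 lb.
Convert to per hectare: 11.88 × 2.471 = 29.3555 lb.

29.36 lb N per hectare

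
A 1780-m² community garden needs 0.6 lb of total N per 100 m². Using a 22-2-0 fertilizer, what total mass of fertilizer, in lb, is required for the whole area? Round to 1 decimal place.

48.5 lb

Product per 100 m² = 0.6 / 22% = 2.72727 lb.
Total product = 2.72727 × 1780 / 100 = 48.5455 lb.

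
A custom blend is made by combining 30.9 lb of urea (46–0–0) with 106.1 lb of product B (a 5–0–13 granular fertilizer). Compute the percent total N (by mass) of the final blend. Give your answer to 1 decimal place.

Total mass = 30.9 + 106.1 = 137 lb.
N mass = 46%×30.9 + 5%×106.1 = 19.519 lb.
% N = 19.519 / 137 = 14.2474%.

14.2% N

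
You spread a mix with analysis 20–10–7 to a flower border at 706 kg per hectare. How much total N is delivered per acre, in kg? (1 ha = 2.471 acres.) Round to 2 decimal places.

nitrogen per hectare = 706 × 20% = 141.2 kg.
Convert to per acre: 141.2 × 0.404694 = 57.1429 kg.

57.14 kg N per acre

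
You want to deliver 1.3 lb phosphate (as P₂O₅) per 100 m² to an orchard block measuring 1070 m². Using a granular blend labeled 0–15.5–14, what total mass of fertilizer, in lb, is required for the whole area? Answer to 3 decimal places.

Product per 100 m² = 1.3 / 15.5% = 8.3871 lb.
Total product = 8.3871 × 1070 / 100 = 89.7419 lb.

89.742 lb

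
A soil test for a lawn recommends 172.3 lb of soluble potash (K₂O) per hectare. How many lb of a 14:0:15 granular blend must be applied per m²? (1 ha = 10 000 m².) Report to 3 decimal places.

Product per hectare = 172.3 / 15% = 1148.67 lb.
Convert to per m²: 1148.67 × 0.0001 = 0.114867 lb.

0.115 lb of product per sq m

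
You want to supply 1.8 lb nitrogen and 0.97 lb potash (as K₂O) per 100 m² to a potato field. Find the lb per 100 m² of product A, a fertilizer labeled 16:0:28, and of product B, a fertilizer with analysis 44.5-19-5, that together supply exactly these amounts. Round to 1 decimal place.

2.9 lb product A, 3.0 lb product B

With a, b = lb per 100 m² of product A and product B:
N: 0.16·a + 0.445·b = 1.8
K₂O: 0.28·a + 0.05·b = 0.97
Eliminate b: (row1) − 0.445/0.05·(row2) → -2.332·a = -6.833, so a = 2.9301.
Then b = (0.97 − 0.28·2.9301) / 0.05 = 2.99142.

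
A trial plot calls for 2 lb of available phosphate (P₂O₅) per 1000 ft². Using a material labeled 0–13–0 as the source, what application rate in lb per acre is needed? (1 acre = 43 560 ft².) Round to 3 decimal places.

Product per 1000 ft² = 2 / 13% = 15.3846 lb.
Convert to per acre: 15.3846 × 43.56 = 670.1538 lb.

670.154 lb of product per acre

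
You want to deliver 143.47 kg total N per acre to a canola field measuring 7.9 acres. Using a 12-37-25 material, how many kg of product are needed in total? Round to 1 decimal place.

Product per acre = 143.47 / 12% = 1195.58 kg.
Total product = 1195.58 × 7.9 = 9445.11 kg.

9445.1 kg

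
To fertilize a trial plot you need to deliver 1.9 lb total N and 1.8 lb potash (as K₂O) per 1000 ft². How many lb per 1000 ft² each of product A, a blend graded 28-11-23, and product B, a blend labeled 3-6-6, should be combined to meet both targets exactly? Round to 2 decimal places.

Per-1000 ft² balance (a = product A, b = product B):
N: 0.28·a + 0.03·b = 1.9
K₂O: 0.23·a + 0.06·b = 1.8
Eliminate a: (row1) − 0.28/0.23·(row2) → -0.0430435·b = -0.291304, so b = 6.76768.
Back-substitute: a = (1.9 − 0.03·6.76768) / 0.28 = 6.06061.

6.06 lb product A, 6.77 lb product B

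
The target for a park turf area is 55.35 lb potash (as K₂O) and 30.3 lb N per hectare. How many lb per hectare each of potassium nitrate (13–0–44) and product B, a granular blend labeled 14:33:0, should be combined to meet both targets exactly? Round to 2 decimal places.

Let a = lb of potassium nitrate, b = lb of product B (per hectare).
K₂O: 0.44·a + 0·b = 55.35
N: 0.13·a + 0.14·b = 30.3
Solving simultaneously: a = 125.795, b = 99.6185.

125.80 lb potassium nitrate, 99.62 lb product B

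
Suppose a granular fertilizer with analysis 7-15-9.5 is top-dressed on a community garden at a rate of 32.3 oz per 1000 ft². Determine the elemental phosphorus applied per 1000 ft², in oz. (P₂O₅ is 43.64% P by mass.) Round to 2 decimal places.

2.11 oz P per thousand sq ft

P₂O₅ per 1000 ft² = 32.3 × 15% = 4.845 oz.
Elemental P = 4.845 × 0.4364 = 2.11436 oz per 1000 ft².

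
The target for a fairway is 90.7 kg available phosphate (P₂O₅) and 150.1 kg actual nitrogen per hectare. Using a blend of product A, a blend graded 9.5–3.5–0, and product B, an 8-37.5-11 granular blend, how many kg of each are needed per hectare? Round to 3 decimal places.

With a, b = kg per hectare of product A and product B:
P₂O₅: 0.035·a + 0.375·b = 90.7
N: 0.095·a + 0.08·b = 150.1
Eliminate b: (row1) − 0.375/0.08·(row2) → -0.410312·a = -612.894, so a = 1493.7243.
Then b = (150.1 − 0.095·1493.7243) / 0.08 = 102.4524.

1493.724 kg product A, 102.452 kg product B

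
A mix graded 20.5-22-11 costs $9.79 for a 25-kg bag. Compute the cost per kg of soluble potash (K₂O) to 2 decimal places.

$3.56 per kg K₂O

K₂O in bag = 25 × 11% = 2.75 kg.
Cost per kg K₂O = $9.79 / 2.75 = $3.5600.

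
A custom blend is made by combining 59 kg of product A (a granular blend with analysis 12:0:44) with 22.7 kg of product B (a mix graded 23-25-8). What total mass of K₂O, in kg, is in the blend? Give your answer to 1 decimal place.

27.8 kg K₂O

K₂O mass = 44%×59 + 8%×22.7 = 27.776 kg.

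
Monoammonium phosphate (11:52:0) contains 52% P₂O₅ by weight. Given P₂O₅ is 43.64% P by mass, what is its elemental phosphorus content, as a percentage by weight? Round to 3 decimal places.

%P = 52 × 0.4364 = 22.6928%.

22.693% P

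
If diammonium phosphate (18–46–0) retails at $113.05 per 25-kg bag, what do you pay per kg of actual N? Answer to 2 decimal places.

N in bag = 25 × 18% = 4.5 kg.
Cost per kg N = $113.05 / 4.5 = $25.1222.

$25.12 per kg N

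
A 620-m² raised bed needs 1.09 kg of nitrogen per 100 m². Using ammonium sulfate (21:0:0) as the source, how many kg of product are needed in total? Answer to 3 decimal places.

32.181 kg

Product per 100 m² = 1.09 / 21% = 5.19048 kg.
Total product = 5.19048 × 620 / 100 = 32.18095 kg.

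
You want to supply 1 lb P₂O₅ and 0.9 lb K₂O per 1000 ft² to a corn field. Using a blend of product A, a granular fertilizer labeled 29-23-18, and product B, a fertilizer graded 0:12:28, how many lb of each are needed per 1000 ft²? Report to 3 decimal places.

With a, b = lb per 1000 ft² of product A and product B:
P₂O₅: 0.23·a + 0.12·b = 1
K₂O: 0.18·a + 0.28·b = 0.9
Eliminate a: (row1) − 0.23/0.18·(row2) → -0.237778·b = -0.15, so b = 0.630841.
Back-substitute: a = (1 − 0.12·0.630841) / 0.23 = 4.01869.

4.019 lb product A, 0.631 lb product B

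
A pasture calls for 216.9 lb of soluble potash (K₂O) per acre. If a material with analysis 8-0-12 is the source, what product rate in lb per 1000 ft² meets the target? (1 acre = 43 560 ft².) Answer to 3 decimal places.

41.494 lb of product per thousand sq ft

Product per acre = 216.9 / 12% = 1807.5 lb.
Convert to per 1000 ft²: 1807.5 × 0.0229568 = 41.49449 lb.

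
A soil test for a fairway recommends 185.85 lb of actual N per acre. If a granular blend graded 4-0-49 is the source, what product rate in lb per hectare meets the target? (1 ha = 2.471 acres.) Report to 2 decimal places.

Product per acre = 185.85 / 4% = 4646.25 lb.
Convert to per hectare: 4646.25 × 2.471 = 11480.884 lb.

11480.88 lb of product per hectare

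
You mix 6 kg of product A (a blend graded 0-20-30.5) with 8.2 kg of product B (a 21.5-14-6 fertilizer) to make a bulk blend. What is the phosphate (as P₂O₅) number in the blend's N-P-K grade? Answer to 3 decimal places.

16.535% P₂O₅

Total mass = 6 + 8.2 = 14.2 kg.
P₂O₅ mass = 20%×6 + 14%×8.2 = 2.348 kg.
% P₂O₅ = 2.348 / 14.2 = 16.5352%.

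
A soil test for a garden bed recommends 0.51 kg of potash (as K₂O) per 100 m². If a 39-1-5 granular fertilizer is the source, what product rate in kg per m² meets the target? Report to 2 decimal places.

0.10 kg of product per sq m

Product per 100 m² = 0.51 / 5% = 10.2 kg.
Convert to per m²: 10.2 × 0.01 = 0.102 kg.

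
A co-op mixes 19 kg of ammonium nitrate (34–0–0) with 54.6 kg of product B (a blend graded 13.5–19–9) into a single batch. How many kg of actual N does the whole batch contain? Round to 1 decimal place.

N mass = 34%×19 + 13.5%×54.6 = 13.831 kg.

13.8 kg N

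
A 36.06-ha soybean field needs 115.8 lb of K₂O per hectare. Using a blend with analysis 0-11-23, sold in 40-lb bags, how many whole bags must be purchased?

Product per hectare = 115.8 / 23% = 503.478 lb.
Total product = 503.478 × 36.06 = 18155.4 lb.
Bags = ⌈18155.4 / 40⌉ = 454.

454 bags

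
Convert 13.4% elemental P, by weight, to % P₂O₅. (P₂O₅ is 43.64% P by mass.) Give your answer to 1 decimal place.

%P₂O₅ = 13.4 / 0.4364 = 30.7058%.

30.7% P₂O₅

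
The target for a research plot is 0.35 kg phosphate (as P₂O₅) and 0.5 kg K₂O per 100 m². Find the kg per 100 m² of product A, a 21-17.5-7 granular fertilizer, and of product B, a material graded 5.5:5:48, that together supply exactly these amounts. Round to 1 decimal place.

1.8 kg product A, 0.8 kg product B

With a, b = kg per 100 m² of product A and product B:
P₂O₅: 0.175·a + 0.05·b = 0.35
K₂O: 0.07·a + 0.48·b = 0.5
From row1: a = (0.35 − 0.05·b) / 0.175.
Into row2: 0.07·(0.35 − 0.05·b)/0.175 + 0.48·b = 0.5 → b = 0.782609, a = 1.7764.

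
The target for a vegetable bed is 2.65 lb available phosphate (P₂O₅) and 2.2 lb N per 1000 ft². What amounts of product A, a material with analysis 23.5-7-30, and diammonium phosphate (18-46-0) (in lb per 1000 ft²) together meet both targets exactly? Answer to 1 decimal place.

Per-1000 ft² balance (a = product A, b = diammonium phosphate):
P₂O₅: 0.07·a + 0.46·b = 2.65
N: 0.235·a + 0.18·b = 2.2
Eliminate b: (row1) − 0.46/0.18·(row2) → -0.530556·a = -2.97222, so a = 5.60209.
Then b = (2.2 − 0.235·5.60209) / 0.18 = 4.90838.

5.6 lb product A, 4.9 lb diammonium phosphate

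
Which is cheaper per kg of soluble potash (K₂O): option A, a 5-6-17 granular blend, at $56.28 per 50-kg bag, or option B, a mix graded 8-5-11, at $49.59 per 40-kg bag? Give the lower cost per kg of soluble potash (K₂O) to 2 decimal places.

option A: K₂O per bag = 50 × 17% = 8.5 kg; cost = 56.28 / 8.5 = $6.6212/kg K₂O.
option B: K₂O per bag = 40 × 11% = 4.4 kg; cost = 49.59 / 4.4 = $11.2705/kg K₂O.
option A is cheaper.

$6.62 per kg K₂O (option A)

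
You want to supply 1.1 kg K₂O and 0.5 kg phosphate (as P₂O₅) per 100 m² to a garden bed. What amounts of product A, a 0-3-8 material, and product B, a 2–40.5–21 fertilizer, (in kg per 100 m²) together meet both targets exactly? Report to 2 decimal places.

13.05 kg product A, 0.27 kg product B

With a, b = kg per 100 m² of product A and product B:
K₂O: 0.08·a + 0.21·b = 1.1
P₂O₅: 0.03·a + 0.405·b = 0.5
From row1: a = (1.1 − 0.21·b) / 0.08.
Into row2: 0.03·(1.1 − 0.21·b)/0.08 + 0.405·b = 0.5 → b = 0.268199, a = 13.046.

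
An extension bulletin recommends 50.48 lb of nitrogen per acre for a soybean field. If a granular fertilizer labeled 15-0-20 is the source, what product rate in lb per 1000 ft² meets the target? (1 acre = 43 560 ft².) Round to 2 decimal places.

Product per acre = 50.48 / 15% = 336.533 lb.
Convert to per 1000 ft²: 336.533 × 0.0229568 = 7.72574 lb.

7.73 lb of product per thousand sq ft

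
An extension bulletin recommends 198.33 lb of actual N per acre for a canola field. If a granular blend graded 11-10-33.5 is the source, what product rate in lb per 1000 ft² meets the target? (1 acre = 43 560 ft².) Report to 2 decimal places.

Product per acre = 198.33 / 11% = 1803 lb.
Convert to per 1000 ft²: 1803 × 0.0229568 = 41.3912 lb.

41.39 lb of product per thousand sq ft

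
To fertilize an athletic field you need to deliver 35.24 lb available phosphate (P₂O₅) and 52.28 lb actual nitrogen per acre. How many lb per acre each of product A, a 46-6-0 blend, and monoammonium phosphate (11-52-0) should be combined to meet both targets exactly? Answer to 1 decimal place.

Per-acre balance (a = product A, b = monoammonium phosphate):
P₂O₅: 0.06·a + 0.52·b = 35.24
N: 0.46·a + 0.11·b = 52.28
Solving simultaneously: a = 100.212, b = 56.2064.

100.2 lb product A, 56.2 lb monoammonium phosphate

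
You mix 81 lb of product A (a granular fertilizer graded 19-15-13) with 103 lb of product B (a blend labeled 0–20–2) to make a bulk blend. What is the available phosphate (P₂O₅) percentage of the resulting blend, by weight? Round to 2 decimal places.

17.80% P₂O₅

Total mass = 81 + 103 = 184 lb.
P₂O₅ mass = 15%×81 + 20%×103 = 32.75 lb.
% P₂O₅ = 32.75 / 184 = 17.7989%.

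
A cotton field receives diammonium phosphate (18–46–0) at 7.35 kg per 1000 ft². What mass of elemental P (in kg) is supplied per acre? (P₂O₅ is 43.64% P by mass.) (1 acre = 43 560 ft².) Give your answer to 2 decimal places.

P₂O₅ per 1000 ft² = 7.35 × 46% = 3.381 kg.
Elemental P = 3.381 × 0.4364 = 1.47547 kg per 1000 ft².
Convert to per acre: 1.47547 × 43.56 = 64.2714 kg.

64.27 kg P per acre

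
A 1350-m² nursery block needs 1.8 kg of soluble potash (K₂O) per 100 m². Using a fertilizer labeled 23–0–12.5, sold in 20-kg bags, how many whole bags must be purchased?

10 bags

Product per 100 m² = 1.8 / 12.5% = 14.4 kg.
Total product = 14.4 × 1350 / 100 = 194.4 kg.
Bags = ⌈194.4 / 20⌉ = 10.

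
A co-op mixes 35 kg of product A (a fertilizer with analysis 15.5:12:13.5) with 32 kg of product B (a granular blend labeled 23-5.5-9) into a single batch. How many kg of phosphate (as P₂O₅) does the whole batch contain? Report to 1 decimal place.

6.0 kg P₂O₅

P₂O₅ mass = 12%×35 + 5.5%×32 = 5.96 kg.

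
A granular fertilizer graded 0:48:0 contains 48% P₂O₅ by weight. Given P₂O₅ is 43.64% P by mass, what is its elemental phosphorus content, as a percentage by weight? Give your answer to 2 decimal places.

%P = 48 × 0.4364 = 20.9472%.

20.95% P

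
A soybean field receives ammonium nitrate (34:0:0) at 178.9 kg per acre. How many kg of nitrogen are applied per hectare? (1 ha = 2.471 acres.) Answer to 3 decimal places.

nitrogen per acre = 178.9 × 34% = 60.826 kg.
Convert to per hectare: 60.826 × 2.471 = 150.30105 kg.

150.301 kg N per hectare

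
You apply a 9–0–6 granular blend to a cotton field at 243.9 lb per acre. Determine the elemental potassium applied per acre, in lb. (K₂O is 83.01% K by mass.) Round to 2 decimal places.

K₂O per acre = 243.9 × 6% = 14.634 lb.
Elemental K = 14.634 × 0.8301 = 12.1477 lb per acre.

12.15 lb K per acre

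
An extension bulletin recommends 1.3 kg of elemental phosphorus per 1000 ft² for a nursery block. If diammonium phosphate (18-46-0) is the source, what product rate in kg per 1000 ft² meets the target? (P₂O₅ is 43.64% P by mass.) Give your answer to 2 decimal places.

As P₂O₅: 1.3 / 0.4364 = 2.97892 kg per 1000 ft².
Product per 1000 ft² = 2.97892 / 46% = 6.47591 kg.

6.48 kg of product per thousand sq ft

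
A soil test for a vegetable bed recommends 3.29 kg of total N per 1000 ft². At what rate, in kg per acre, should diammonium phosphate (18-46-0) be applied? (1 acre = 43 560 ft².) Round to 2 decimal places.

Product per 1000 ft² = 3.29 / 18% = 18.2778 kg.
Convert to per acre: 18.2778 × 43.56 = 796.18 kg.

796.18 kg of product per acre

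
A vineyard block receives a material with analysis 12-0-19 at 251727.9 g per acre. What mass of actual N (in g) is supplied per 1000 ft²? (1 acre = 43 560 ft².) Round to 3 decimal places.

693.465 g N per thousand sq ft

nitrogen per acre = 251727.9 × 12% = 30207.3 g.
Convert to per 1000 ft²: 30207.3 × 0.0229568 = 693.4653 g.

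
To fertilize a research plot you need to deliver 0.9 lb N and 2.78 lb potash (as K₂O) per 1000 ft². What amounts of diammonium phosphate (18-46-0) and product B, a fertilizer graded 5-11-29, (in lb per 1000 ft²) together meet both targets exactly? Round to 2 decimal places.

Per-1000 ft² balance (a = diammonium phosphate, b = product B):
N: 0.18·a + 0.05·b = 0.9
K₂O: 0·a + 0.29·b = 2.78
Solving simultaneously: a = 2.33716, b = 9.58621.

2.34 lb diammonium phosphate, 9.59 lb product B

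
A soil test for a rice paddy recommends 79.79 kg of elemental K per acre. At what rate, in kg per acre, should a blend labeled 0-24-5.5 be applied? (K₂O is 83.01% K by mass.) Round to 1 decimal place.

1747.7 kg of product per acre

As K₂O: 79.79 / 0.8301 = 96.1209 kg per acre.
Product per acre = 96.1209 / 5.5% = 1747.65 kg.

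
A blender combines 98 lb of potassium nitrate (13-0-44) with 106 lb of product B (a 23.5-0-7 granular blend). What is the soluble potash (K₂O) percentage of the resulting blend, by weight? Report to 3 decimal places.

24.775% K₂O

Total mass = 98 + 106 = 204 lb.
K₂O mass = 44%×98 + 7%×106 = 50.54 lb.
% K₂O = 50.54 / 204 = 24.7745%.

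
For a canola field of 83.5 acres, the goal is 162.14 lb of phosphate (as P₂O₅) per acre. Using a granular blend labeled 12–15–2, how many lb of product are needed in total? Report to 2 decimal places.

Product per acre = 162.14 / 15% = 1080.93 lb.
Total product = 1080.93 × 83.5 = 90257.933 lb.

90257.93 lb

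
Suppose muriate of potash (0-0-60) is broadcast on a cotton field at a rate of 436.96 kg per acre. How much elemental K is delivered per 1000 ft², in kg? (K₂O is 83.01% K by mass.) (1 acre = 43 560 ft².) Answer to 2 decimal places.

K₂O per acre = 436.96 × 60% = 262.176 kg.
Elemental K = 262.176 × 0.8301 = 217.632 kg per acre.
Convert to per 1000 ft²: 217.632 × 0.0229568 = 4.99615 kg.

5.00 kg K per thousand sq ft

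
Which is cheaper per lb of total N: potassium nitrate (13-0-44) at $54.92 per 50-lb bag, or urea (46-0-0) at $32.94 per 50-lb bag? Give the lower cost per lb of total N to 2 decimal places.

$1.43 per lb N (urea)

potassium nitrate: N per bag = 50 × 13% = 6.5 lb; cost = 54.92 / 6.5 = $8.4492/lb N.
urea: N per bag = 50 × 46% = 23 lb; cost = 32.94 / 23 = $1.4322/lb N.
urea is cheaper.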